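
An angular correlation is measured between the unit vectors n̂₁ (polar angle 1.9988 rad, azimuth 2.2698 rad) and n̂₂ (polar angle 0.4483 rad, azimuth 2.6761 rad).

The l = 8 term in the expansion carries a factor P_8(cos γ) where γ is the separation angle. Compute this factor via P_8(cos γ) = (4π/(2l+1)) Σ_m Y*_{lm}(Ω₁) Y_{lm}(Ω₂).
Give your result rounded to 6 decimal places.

Summing Y*_{l m}(θ₁,φ₁)·Y_{l m}(θ₂,φ₂) over m ∈ [−8, 8]; prefactor 4π/(2·8+1) = 0.739198:
  term(m=-8) = -0.000154+0.000017i   from Y*(Ω₁)=+0.186423-0.154224i, Y(Ω₂)=-0.000536-0.000353i
  term(m=-7) = +0.002254+0.000691i   from Y*(Ω₁)=+0.434329+0.079320i, Y(Ω₂)=+0.005303+0.000623i
  term(m=-6) = -0.007195-0.006107i   from Y*(Ω₁)=+0.167539+0.293725i, Y(Ω₂)=-0.026229+0.009534i
  term(m=-5) = -0.004004-0.008068i   from Y*(Ω₁)=+0.030286-0.082095i, Y(Ω₂)=+0.070661-0.074843i
  term(m=-4) = +0.005308+0.097464i   from Y*(Ω₁)=+0.338018-0.121695i, Y(Ω₂)=-0.077997+0.260258i
  term(m=-3) = +0.014758-0.040193i   from Y*(Ω₁)=+0.075930+0.044104i, Y(Ω₂)=-0.084569-0.480215i
  term(m=-2) = +0.105379-0.111274i   from Y*(Ω₁)=-0.053806-0.308292i, Y(Ω₂)=+0.292373+0.392843i
  term(m=-1) = -0.001877+0.000808i   from Y*(Ω₁)=+0.098784-0.117518i, Y(Ω₂)=-0.011896-0.005976i
  term(m=+0) = +0.139120+0.000000i   from Y*(Ω₁)=-0.292067-0.000000i, Y(Ω₂)=-0.476329+0.000000i
  term(m=+1) = -0.001877-0.000808i   from Y*(Ω₁)=-0.098784-0.117518i, Y(Ω₂)=+0.011896-0.005976i
  term(m=+2) = +0.105379+0.111274i   from Y*(Ω₁)=-0.053806+0.308292i, Y(Ω₂)=+0.292373-0.392843i
  term(m=+3) = +0.014758+0.040193i   from Y*(Ω₁)=-0.075930+0.044104i, Y(Ω₂)=+0.084569-0.480215i
  term(m=+4) = +0.005308-0.097464i   from Y*(Ω₁)=+0.338018+0.121695i, Y(Ω₂)=-0.077997-0.260258i
  term(m=+5) = -0.004004+0.008068i   from Y*(Ω₁)=-0.030286-0.082095i, Y(Ω₂)=-0.070661-0.074843i
  term(m=+6) = -0.007195+0.006107i   from Y*(Ω₁)=+0.167539-0.293725i, Y(Ω₂)=-0.026229-0.009534i
  term(m=+7) = +0.002254-0.000691i   from Y*(Ω₁)=-0.434329+0.079320i, Y(Ω₂)=-0.005303+0.000623i
  term(m=+8) = -0.000154-0.000017i   from Y*(Ω₁)=+0.186423+0.154224i, Y(Ω₂)=-0.000536+0.000353i
Total Σ_m = +0.368056+0.000000i. Multiply by 0.739198: +0.272066+0.000000i. P_8(cos γ) = 0.272066

0.272066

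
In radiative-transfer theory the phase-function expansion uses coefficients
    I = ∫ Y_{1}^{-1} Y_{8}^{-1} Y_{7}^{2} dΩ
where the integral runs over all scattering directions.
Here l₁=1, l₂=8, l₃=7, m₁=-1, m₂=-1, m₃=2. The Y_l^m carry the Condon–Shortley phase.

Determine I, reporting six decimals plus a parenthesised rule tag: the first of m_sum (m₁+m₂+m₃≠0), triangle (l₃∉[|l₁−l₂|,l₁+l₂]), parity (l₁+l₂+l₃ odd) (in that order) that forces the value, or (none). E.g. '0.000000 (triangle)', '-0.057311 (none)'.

Checks pass: Σm=0; 16 even; l₃=7∈[7,9].
(2·1+1)(2·8+1)(2·7+1) = 765
Δ: 2! 0! 14! / 17! → 1/2040
sum: t=1:−1/25401600 = -1/25401600
3j²(1 8 7; 0 0 0) = Δ·Π!·Σ² = 8/255  (sign +1)
sum: t=2:+1/87091200 = 1/87091200
3j²(1 8 7; -1 -1 2) = Δ·Π!·Σ² = 7/680  (sign -1)
combine: 4πI² = 765·8/255·7/680 = 21/85
take √, sign -1: I = -0.14021525
No selection rule forces the value: the integral is nonzero (none).

-0.140215 (none)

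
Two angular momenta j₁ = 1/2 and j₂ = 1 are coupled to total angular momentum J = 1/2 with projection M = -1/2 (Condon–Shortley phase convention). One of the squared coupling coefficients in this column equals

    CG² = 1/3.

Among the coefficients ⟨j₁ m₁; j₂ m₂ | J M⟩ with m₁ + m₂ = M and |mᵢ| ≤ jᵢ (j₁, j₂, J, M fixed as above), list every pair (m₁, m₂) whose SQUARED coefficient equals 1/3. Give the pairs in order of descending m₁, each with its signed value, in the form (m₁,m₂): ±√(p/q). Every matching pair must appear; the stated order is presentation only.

(-1/2,0): −√(1/3)

Admissible pairs with m₁+m₂ = M = -1/2: (-1/2,0), (1/2,-1)
  (m₁,m₂)=(1/2,-1): CG² = 2/3, CG = +√(2/3)
  (m₁,m₂)=(-1/2,0): CG² = 1/3, CG = −√(1/3)   ← matches the target
Pairs with CG² = 1/3: (-1/2,0): −√(1/3)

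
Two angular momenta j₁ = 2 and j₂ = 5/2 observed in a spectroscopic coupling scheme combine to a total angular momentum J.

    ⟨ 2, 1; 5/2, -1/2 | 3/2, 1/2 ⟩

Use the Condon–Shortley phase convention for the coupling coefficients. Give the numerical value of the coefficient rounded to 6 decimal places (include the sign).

-0.487950

j₁+j₂−J=3  J+j₁−j₂=1  J−j₁+j₂=2  j₁+j₂+J+1=7
(j₁±m₁, j₂±m₂, J±M) = (3,1,2,3,2,1)
P² = 48/35
sum k=0..1:
  [0] +1/12 = 1/12
  [1] −1/2 = -1/2
S = -5/12
C² = P²·S² = 5/21 ; C = -0.487950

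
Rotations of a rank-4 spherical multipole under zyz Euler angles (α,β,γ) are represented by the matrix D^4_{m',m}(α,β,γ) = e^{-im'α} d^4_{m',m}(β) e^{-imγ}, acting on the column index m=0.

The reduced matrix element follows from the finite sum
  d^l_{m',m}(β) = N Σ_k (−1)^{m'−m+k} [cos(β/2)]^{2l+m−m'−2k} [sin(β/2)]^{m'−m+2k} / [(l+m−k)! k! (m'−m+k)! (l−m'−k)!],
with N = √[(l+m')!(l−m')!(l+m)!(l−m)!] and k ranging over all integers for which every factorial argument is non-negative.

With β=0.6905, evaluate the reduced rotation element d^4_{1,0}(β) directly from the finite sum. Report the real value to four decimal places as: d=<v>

d^4_{1,0}(β=0.6905) via the finite sum:
With c≡cos(β/2)=0.940991 and s≡sin(β/2)=0.338432, N=[120·6·24·24]^{1/2}=643.987578
Admissible k: 0..3 (factorial args all ≥0)
  k=0: (−1)^1·643.9876/(144)·0.9410^7·0.3384^1 = -0.988745
  k=1: (−1)^2·643.9876/(24)·0.9410^5·0.3384^3 = +0.767374
  k=2: (−1)^3·643.9876/(24)·0.9410^3·0.3384^5 = -0.099261
  k=3: (−1)^4·643.9876/(144)·0.9410^1·0.3384^7 = +0.002140
d^4_{1,0}(0.6905) = -0.988745 +0.767374 -0.099261 +0.002140 = -0.318492

d=-0.3185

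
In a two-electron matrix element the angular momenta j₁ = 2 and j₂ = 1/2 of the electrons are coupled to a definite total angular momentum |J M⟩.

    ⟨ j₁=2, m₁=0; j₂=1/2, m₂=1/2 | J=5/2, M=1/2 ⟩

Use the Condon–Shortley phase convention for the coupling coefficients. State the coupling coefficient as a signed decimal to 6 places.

+0.774597

√[6·0!4!1!/6! · 2!2!1!0!3!2!] = √(48/5)
  +(−1)^0/∏(0,0,2,1,2,0)! = 1/4  (running 1/4)
⟨..|..⟩ = √(48/5)·(1/4) = +0.774597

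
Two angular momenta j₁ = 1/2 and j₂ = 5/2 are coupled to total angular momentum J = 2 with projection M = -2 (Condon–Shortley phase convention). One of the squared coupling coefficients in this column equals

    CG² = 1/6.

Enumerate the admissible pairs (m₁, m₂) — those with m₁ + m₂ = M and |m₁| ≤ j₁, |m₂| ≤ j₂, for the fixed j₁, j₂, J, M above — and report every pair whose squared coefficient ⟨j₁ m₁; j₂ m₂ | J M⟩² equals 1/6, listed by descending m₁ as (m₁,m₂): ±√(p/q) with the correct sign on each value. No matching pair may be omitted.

(-1/2,-3/2): −√(1/6)

Admissible pairs with m₁+m₂ = M = -2: (-1/2,-3/2), (1/2,-5/2)
  (m₁,m₂)=(1/2,-5/2): CG² = 5/6, CG = +√(5/6)
  (m₁,m₂)=(-1/2,-3/2): CG² = 1/6, CG = −√(1/6)   ← matches the target
Pairs with CG² = 1/6: (-1/2,-3/2): −√(1/6)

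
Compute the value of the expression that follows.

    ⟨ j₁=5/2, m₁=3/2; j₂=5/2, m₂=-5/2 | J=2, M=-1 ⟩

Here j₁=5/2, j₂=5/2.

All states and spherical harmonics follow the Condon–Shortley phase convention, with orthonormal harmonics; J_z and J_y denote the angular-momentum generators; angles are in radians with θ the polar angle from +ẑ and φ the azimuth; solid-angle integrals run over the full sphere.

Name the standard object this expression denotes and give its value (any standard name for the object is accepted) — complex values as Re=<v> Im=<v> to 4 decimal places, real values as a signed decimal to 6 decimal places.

This is a Clebsch–Gordan (vector-coupling) coefficient.
√[5·3!2!2!/8! · 4!1!0!5!1!3!] = √(360/7)
  +(−1)^0/∏(0,3,1,0,1,2)! = 1/12  (running 1/12)
⟨..|..⟩ = √(360/7)·(1/12) = +0.597614

Clebsch–Gordan coefficient, +√(5/14) ≈ +0.597614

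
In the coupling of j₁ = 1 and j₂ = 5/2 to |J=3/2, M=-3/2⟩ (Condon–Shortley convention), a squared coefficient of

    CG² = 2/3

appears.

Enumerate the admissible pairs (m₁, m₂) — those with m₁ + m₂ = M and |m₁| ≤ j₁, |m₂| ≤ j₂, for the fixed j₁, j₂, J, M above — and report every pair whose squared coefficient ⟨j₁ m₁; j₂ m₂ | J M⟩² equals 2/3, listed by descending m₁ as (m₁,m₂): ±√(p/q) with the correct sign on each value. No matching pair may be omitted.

Admissible pairs with m₁+m₂ = M = -3/2: (-1,-1/2), (0,-3/2), (1,-5/2)
  (m₁,m₂)=(1,-5/2): CG² = 2/3, CG = +√(2/3)   ← matches the target
  (m₁,m₂)=(0,-3/2): CG² = 4/15, CG = −√(4/15)
  (m₁,m₂)=(-1,-1/2): CG² = 1/15, CG = +√(1/15)
Pairs with CG² = 2/3: (1,-5/2): +√(2/3)

(1,-5/2): +√(2/3)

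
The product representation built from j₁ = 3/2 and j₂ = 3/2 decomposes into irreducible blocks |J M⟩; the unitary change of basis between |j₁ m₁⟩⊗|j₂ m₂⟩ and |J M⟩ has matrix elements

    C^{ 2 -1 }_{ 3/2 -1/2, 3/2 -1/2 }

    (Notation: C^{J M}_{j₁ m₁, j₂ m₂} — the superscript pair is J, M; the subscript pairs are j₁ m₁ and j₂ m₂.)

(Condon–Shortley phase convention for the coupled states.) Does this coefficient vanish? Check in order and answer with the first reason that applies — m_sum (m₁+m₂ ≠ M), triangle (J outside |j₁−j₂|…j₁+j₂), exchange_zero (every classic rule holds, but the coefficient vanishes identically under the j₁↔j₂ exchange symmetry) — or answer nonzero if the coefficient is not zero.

exchange_zero

m-sum: m₁+m₂ = -1/2+(-1/2) = -1, M = -1  ✓
triangle: |j₁−j₂| = 0 ≤ J = 2 ≤ j₁+j₂ = 3  ✓
exchange: j₁=j₂ and m₁=m₂, and (−1)^(j₁+j₂−J) = (−1)^1 = −1 forces ⟨j₁m₁;j₂m₂|JM⟩ = −⟨j₂m₂;j₁m₁|JM⟩ = −⟨j₁m₁;j₂m₂|JM⟩ ⇒ the coefficient vanishes identically
Racah sum check: Σ_k collapses to 0 ⇒ CG = 0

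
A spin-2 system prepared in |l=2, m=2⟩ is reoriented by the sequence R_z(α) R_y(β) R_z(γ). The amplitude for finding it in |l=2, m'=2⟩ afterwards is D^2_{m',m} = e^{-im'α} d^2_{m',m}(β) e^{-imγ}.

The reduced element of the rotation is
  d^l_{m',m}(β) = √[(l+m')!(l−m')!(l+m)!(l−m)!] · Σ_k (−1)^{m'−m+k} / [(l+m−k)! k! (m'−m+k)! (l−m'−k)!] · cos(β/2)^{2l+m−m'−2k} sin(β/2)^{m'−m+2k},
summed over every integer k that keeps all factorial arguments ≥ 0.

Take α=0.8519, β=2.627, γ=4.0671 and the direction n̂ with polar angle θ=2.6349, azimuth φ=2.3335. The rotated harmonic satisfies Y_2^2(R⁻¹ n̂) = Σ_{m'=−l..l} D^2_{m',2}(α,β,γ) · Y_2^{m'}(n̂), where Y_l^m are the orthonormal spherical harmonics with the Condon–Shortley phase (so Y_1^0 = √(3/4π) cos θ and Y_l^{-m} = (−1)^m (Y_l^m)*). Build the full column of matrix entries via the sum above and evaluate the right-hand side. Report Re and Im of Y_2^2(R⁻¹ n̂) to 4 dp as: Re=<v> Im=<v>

Re=0.1494 Im=-0.0111

Need the full column D^2_{m',2} for m'=−2..2 at α=0.8519, β=2.6270, γ=4.0671.
cos(β/2)=0.254467, sin(β/2)=0.967082
d^2_{-2,2}: single k=4 term ⇒ +0.874686;  D = +0.865225-0.128302i
d^2_{-1,2}: single k=3 term ⇒ +0.460310;  D = +0.249049-0.387117i
d^2_{0,2}: single k=2 term ⇒ +0.148342;  D = -0.041026-0.142556i
d^2_{1,2}: single k=1 term ⇒ +0.031870;  D = -0.028853-0.013537i
d^2_{2,2}: single k=0 term ⇒ +0.004193;  D = -0.003840+0.001684i
Y_2^{m'}(θ=2.6349,φ=2.3335) and Σ D·Y over m':
  (+0.8652-0.1283i)·(-0.0041+0.0909i)  (+0.2490-0.3871i)·(+0.2265+0.2370i)  (-0.0410-0.1426i)·(+0.4080+0.0000i)  (-0.0289-0.0135i)·(-0.2265+0.2370i)  (-0.0038+0.0017i)·(-0.0041-0.0909i)
Y_2^2(R⁻¹ n̂) = +0.149409-0.011078i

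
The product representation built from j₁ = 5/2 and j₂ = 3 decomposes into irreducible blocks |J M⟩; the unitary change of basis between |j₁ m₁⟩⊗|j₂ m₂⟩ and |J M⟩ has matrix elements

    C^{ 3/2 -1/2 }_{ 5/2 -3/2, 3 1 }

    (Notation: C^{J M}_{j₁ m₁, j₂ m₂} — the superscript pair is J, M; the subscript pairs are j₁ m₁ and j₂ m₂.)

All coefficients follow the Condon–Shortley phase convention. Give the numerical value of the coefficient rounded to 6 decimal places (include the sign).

√[4·4!1!2!/8! · 1!4!4!2!1!2!] = √(384/35)
  +(−1)^3/∏(3,1,1,1,0,1)! = -1/6  (running -1/6)
  +(−1)^4/∏(4,0,0,0,1,2)! = 1/48  (running -7/48)
⟨..|..⟩ = √(384/35)·(-7/48) = -0.483046

−√(7/30) = -0.483046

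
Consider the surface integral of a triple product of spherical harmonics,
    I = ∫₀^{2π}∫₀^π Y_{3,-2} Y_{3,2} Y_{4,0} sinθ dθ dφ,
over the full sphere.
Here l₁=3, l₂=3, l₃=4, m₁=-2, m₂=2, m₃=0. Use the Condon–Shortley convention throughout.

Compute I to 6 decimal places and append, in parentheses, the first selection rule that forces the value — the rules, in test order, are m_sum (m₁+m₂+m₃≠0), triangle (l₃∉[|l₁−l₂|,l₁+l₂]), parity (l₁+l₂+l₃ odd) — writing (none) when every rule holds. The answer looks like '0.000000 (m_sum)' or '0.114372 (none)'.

-0.179515 (none)

Rules hold: Σm=0, L=10 even, 0≤4≤6.
N = 7·7·9 = 441
Δ = 2!·4!·4!/11! = 1/34650
Racah Σ t=0..2: t=0:+1/72 t=1:−1/16 t=2:+1/72 = -5/144
⇒ 3j(3 3 4; 0 0 0)² = 2/77, sgn -1
Racah Σ t=1..2: t=1:−1/576 t=2:+1/72 = 7/576
⇒ 3j(3 3 4; -2 2 0)² = 7/198, sgn +1
4πI² = N·(3j₀)²·(3jₘ)² = 49/121
I = -1·√(0.404959/4π) = -0.17951487
No selection rule forces the value: the integral is nonzero (none).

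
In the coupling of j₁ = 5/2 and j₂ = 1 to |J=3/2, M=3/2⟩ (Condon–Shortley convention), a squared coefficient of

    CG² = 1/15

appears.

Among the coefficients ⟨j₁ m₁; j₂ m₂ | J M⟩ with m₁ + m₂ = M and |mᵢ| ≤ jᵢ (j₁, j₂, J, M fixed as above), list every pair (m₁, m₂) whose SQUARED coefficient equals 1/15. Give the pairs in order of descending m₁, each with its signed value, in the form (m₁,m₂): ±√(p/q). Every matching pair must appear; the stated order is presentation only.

(1/2,1): +√(1/15)

Admissible pairs with m₁+m₂ = M = 3/2: (1/2,1), (3/2,0), (5/2,-1)
  (m₁,m₂)=(5/2,-1): CG² = 2/3, CG = +√(2/3)
  (m₁,m₂)=(3/2,0): CG² = 4/15, CG = −√(4/15)
  (m₁,m₂)=(1/2,1): CG² = 1/15, CG = +√(1/15)   ← matches the target
Pairs with CG² = 1/15: (1/2,1): +√(1/15)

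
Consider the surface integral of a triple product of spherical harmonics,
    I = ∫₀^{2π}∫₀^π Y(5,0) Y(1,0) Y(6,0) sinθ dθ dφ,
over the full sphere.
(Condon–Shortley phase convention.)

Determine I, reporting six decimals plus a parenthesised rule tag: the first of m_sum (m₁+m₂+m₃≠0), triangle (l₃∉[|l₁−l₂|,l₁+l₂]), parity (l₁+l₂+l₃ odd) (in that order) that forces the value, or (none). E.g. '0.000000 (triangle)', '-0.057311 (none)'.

0.245154 (none)

Checks pass: Σm=0; 12 even; l₃=6∈[4,6].
(2·5+1)(2·1+1)(2·6+1) = 429
Δ: 0! 10! 2! / 13! → 1/858
sum: t=0:+1/14400 = 1/14400
3j²(5 1 6; 0 0 0) = Δ·Π!·Σ² = 6/143  (sign +1)
(m-triple is (0,0,0) — same symbol as above.)
combine: 4πI² = 429·6/143·6/143 = 108/143
take √, sign +1: I = 0.24515397
No selection rule forces the value: the integral is nonzero (none).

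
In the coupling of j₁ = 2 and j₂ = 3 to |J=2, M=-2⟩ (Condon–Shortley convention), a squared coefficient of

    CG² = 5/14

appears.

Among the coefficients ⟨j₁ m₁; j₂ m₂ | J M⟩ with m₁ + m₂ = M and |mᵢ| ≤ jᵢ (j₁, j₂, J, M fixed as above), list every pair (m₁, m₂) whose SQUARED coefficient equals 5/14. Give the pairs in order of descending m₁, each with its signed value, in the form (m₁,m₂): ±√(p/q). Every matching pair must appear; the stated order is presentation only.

(1,-3): +√(5/14); (0,-2): −√(5/14)

Admissible pairs with m₁+m₂ = M = -2: (-2,0), (-1,-1), (0,-2), (1,-3)
  (m₁,m₂)=(1,-3): CG² = 5/14, CG = +√(5/14)   ← matches the target
  (m₁,m₂)=(0,-2): CG² = 5/14, CG = −√(5/14)   ← matches the target
  (m₁,m₂)=(-1,-1): CG² = 3/14, CG = +√(3/14)
  (m₁,m₂)=(-2,0): CG² = 1/14, CG = −√(1/14)
Pairs with CG² = 5/14: (1,-3): +√(5/14); (0,-2): −√(5/14)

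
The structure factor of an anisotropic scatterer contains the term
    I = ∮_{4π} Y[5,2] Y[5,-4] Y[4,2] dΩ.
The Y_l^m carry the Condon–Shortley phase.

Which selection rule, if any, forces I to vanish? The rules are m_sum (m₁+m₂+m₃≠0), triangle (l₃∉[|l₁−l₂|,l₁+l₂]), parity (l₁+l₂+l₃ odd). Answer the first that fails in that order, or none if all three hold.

m₁+m₂+m₃ = 2 − 4 + 2 = 0  ✓
triangle: |5−5|=0 ≤ l₃=4 ≤ 5+5=10  ✓
parity: l₁+l₂+l₃ = 14 is even  ✓

none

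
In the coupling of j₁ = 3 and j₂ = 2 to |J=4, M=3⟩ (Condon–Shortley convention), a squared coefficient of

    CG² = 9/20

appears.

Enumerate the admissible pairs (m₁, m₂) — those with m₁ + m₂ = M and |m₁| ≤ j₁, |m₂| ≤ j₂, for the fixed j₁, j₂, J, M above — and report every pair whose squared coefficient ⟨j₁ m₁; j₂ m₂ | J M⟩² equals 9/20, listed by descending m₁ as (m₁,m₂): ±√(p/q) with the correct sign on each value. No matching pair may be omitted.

(3,0): +√(9/20)

Admissible pairs with m₁+m₂ = M = 3: (1,2), (2,1), (3,0)
  (m₁,m₂)=(3,0): CG² = 9/20, CG = +√(9/20)   ← matches the target
  (m₁,m₂)=(2,1): CG² = 1/20, CG = +√(1/20)
  (m₁,m₂)=(1,2): CG² = 1/2, CG = −√(1/2)
Pairs with CG² = 9/20: (3,0): +√(9/20)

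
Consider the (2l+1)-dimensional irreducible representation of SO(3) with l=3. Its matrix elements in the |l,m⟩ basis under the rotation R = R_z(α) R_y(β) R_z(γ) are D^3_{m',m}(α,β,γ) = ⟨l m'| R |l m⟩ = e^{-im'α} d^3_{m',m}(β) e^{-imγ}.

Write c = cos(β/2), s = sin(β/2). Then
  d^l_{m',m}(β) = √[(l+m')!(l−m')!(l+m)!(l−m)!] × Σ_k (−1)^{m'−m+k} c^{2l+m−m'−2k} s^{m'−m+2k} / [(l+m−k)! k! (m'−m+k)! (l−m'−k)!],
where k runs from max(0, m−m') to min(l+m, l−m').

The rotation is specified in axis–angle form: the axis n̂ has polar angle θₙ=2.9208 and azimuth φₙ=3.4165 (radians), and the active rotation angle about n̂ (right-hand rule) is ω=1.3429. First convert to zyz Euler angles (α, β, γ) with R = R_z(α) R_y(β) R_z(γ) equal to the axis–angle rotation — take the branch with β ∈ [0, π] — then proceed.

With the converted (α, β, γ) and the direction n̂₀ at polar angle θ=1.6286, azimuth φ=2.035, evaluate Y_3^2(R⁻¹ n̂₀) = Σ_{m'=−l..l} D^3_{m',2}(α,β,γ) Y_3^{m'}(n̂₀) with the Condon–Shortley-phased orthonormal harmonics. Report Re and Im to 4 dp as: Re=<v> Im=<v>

Re=0.1116 Im=0.0523

Axis–angle → zyz. n̂ = (sinθₙcosφₙ, sinθₙsinφₙ, cosθₙ) = (-0.210780, -0.059450, -0.975724), ω = 1.3429.
R = I cosω + sinω [n̂]ₓ + (1−cosω) n̂n̂ᵀ gives
  R = [+0.260319, +0.960195, +0.101285; -0.940796, +0.228665, +0.250231; +0.217111, -0.160428, +0.962874]
β = atan2(√(R₁₃²+R₂₃²), R₃₃) = 0.273343; α = atan2(R₂₃, R₁₃) mod 2π = 1.186189; γ = atan2(R₃₂, −R₃₁) mod 2π = 3.777967
Need the full column D^3_{m',2} for m'=−3..3 at α=1.1862, β=0.2733, γ=3.7780.
cos(β/2)=0.990675, sin(β/2)=0.136247
d^3_{-3,2}: single k=5 term ⇒ +0.000114;  D = -0.000075+0.000086i
d^3_{-2,2}: k∈[4..5] ⇒ +0.001691 -0.000006 = +0.001685;  D = +0.000765+0.001501i
d^3_{-1,2}: k∈[3..4] ⇒ +0.015553 -0.000147 = +0.015405;  D = +0.015348-0.001332i
d^3_{0,2}: k∈[2..3] ⇒ +0.097935 -0.001852 = +0.096082;  D = +0.028215-0.091846i
d^3_{1,2}: k∈[1..2] ⇒ +0.411132 -0.015553 = +0.395580;  D = -0.306931-0.249553i
d^3_{2,2}: k∈[0..1] ⇒ +0.945338 -0.089402 = +0.855936;  D = -0.749699+0.413011i
d^3_{3,2}: single k=0 term ⇒ -0.318462;  D = -0.037785-0.316212i
Y_3^{m'}(θ=1.6286,φ=2.035) and Σ D·Y over m':
  (-0.0001+0.0001i)·(+0.4086+0.0736i)  (+0.0008+0.0015i)·(+0.0353-0.0471i)  (+0.0153-0.0013i)·(+0.1420+0.2837i)  (+0.0282-0.0918i)·(+0.0643+0.0000i)  (-0.3069-0.2496i)·(-0.1420+0.2837i)  (-0.7497+0.4130i)·(+0.0353+0.0471i)  (-0.0378-0.3162i)·(-0.4086+0.0736i)
Y_3^2(R⁻¹ n̂) = +0.111639+0.052330i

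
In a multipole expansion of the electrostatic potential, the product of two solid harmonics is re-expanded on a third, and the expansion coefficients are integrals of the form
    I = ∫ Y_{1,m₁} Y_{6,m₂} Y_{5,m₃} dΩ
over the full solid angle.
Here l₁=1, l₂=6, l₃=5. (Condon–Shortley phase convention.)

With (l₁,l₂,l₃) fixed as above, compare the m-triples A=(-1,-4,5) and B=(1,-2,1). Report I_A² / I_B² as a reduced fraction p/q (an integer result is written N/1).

Shared (l₁,l₂,l₃)=(1,6,5): N and (l;000)² cancel in I_A²/I_B².
A: Δ = 2!·0!·10!/13! = 1/858; Racah Σ t=2..2: t=2:+1/7257600 = 1/7257600; ⇒ 3j(1 6 5; -1 -4 5)² = 1/858, sgn +1
B: Δ = 2!·0!·10!/13! = 1/858; Racah Σ t=0..0: t=0:+1/34560 = 1/34560; ⇒ 3j(1 6 5; 1 -2 1)² = 14/429, sgn +1
I_A²/I_B² = (1/858)/(14/429) = 1/28

1/28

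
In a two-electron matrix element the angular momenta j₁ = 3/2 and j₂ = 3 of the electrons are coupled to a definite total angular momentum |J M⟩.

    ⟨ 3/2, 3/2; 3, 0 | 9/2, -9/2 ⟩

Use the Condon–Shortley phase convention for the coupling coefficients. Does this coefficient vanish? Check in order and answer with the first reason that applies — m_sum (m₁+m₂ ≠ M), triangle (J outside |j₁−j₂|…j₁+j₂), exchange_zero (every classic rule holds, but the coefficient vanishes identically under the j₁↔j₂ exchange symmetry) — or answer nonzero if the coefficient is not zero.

m-sum: m₁+m₂ = 3/2+0 = 3/2, M = -9/2  ✗ ⇒ coefficient is 0

m_sum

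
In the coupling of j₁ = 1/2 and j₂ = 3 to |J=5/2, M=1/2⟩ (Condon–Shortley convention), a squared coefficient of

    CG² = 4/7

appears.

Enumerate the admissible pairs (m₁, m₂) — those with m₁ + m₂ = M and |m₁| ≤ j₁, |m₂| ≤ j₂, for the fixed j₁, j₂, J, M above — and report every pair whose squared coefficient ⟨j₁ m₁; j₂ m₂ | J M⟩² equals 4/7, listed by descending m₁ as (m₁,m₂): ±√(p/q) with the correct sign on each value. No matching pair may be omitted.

(-1/2,1): −√(4/7)

Admissible pairs with m₁+m₂ = M = 1/2: (-1/2,1), (1/2,0)
  (m₁,m₂)=(1/2,0): CG² = 3/7, CG = +√(3/7)
  (m₁,m₂)=(-1/2,1): CG² = 4/7, CG = −√(4/7)   ← matches the target
Pairs with CG² = 4/7: (-1/2,1): −√(4/7)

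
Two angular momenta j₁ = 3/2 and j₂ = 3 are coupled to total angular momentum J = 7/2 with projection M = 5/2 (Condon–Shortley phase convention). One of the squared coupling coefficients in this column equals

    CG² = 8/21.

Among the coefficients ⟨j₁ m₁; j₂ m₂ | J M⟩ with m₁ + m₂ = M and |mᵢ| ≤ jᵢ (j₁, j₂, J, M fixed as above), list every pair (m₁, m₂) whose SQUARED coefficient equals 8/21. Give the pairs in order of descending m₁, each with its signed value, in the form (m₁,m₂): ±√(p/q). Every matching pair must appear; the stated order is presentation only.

Admissible pairs with m₁+m₂ = M = 5/2: (-1/2,3), (1/2,2), (3/2,1)
  (m₁,m₂)=(3/2,1): CG² = 10/21, CG = +√(10/21)
  (m₁,m₂)=(1/2,2): CG² = 1/7, CG = −√(1/7)
  (m₁,m₂)=(-1/2,3): CG² = 8/21, CG = −√(8/21)   ← matches the target
Pairs with CG² = 8/21: (-1/2,3): −√(8/21)

(-1/2,3): −√(8/21)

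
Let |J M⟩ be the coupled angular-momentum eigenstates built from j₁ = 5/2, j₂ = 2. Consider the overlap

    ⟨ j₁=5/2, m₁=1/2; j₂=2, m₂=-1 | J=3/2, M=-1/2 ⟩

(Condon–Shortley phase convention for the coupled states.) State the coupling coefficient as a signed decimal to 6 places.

triangle: 3!*2!*1!/7! = 12/5040
(j±m)!: 3!*2!*1!*3!*1!*2! = 144
prefactor² = (2J+1)*Δ*N² = 48/35
  k=0: +1/(0!*3!*2!*1!*0!*0!) = 1/12
  k=1: −1/(1!*2!*1!*0!*1!*1!) = -1/2
Σ = -5/12  ⇒  CG² = 48/35*(-5/12)² = 5/21
CG = −√(5/21) = -0.487950

-0.487950  (= −√(5/21))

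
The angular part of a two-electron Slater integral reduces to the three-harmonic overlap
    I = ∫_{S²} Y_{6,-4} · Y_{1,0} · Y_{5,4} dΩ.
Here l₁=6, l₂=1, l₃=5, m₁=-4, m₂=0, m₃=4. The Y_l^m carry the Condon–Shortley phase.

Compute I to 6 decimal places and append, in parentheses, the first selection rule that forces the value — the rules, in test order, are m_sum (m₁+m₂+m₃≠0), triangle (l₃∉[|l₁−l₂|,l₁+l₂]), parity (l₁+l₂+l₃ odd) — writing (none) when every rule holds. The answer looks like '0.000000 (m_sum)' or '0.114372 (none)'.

Checks pass: Σm=0; 12 even; l₃=5∈[5,7].
(2·6+1)(2·1+1)(2·5+1) = 429
Δ: 2! 10! 0! / 13! → 1/858
sum: t=1:−1/14400 = -1/14400
3j²(6 1 5; 0 0 0) = Δ·Π!·Σ² = 6/143  (sign +1)
sum: t=1:−1/362880 = -1/362880
3j²(6 1 5; -4 0 4) = Δ·Π!·Σ² = 10/429  (sign +1)
combine: 4πI² = 429·6/143·10/429 = 60/143
take √, sign +1: I = 0.18272698
No selection rule forces the value: the integral is nonzero (none).

0.182727 (none)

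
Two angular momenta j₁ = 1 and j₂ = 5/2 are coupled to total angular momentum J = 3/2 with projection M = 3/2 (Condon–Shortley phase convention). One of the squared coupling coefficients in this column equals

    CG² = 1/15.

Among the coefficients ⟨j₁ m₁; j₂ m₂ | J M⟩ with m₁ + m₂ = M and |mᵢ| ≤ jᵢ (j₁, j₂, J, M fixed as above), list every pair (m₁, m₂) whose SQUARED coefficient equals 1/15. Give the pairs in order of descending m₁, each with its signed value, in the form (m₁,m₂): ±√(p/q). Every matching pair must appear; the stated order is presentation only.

(1,1/2): +√(1/15)

Admissible pairs with m₁+m₂ = M = 3/2: (-1,5/2), (0,3/2), (1,1/2)
  (m₁,m₂)=(1,1/2): CG² = 1/15, CG = +√(1/15)   ← matches the target
  (m₁,m₂)=(0,3/2): CG² = 4/15, CG = −√(4/15)
  (m₁,m₂)=(-1,5/2): CG² = 2/3, CG = +√(2/3)
Pairs with CG² = 1/15: (1,1/2): +√(1/15)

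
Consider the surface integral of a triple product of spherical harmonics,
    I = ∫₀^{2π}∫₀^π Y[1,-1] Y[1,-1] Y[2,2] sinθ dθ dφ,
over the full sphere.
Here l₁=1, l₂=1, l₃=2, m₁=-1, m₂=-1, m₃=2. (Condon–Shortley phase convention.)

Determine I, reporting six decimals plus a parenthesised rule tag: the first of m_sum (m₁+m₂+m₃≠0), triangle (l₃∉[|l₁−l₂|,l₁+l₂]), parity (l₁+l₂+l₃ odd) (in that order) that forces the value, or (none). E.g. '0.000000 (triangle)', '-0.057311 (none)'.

0.309019 (none)

Checks pass: Σm=0; 4 even; l₃=2∈[0,2].
(2·1+1)(2·1+1)(2·2+1) = 45
Δ: 0! 2! 2! / 5! → 1/30
sum: t=0:+1/1 = 1/1
3j²(1 1 2; 0 0 0) = Δ·Π!·Σ² = 2/15  (sign +1)
sum: t=0:+1/4 = 1/4
3j²(1 1 2; -1 -1 2) = Δ·Π!·Σ² = 1/5  (sign +1)
combine: 4πI² = 45·2/15·1/5 = 6/5
take √, sign +1: I = 0.30901936
No selection rule forces the value: the integral is nonzero (none).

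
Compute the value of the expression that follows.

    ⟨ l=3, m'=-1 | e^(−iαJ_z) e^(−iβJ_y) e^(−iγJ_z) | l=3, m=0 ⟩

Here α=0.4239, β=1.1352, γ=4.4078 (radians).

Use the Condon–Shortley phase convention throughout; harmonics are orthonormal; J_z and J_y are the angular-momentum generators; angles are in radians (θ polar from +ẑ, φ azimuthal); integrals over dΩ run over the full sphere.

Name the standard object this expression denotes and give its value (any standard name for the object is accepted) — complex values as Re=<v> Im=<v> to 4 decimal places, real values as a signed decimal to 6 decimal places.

This is a Wigner D-matrix element — the rotation-matrix element ⟨l m'| R(α,β,γ) |l m⟩ in the angular-momentum basis.
Split into d^3_{-1,0}(β=1.1352) × two z-phases.
c=cos(1.135200/2)=0.843194, s=sin(1.135200/2)=0.537610; N=√[2·24·6·6]=41.569219
k: max(0,(0)−(-1))=1 … min(3+(0),3−(-1))=3
  k=1: (−1)^0·41.5692/(12)·0.8432^5·0.5376^1 = +0.793770
  k=2: (−1)^1·41.5692/(4)·0.8432^3·0.5376^3 = -0.968045
  k=3: (−1)^2·41.5692/(12)·0.8432^1·0.5376^5 = +0.131176
d^3_{-1,0}(1.1352) = +0.793770 -0.968045 +0.131176 = -0.043100
D = (+0.911492+0.411318i)·(-0.043100)·(+1.000000+0.000000i) = -0.039285-0.017728i

Wigner D-matrix element, Re=-0.0393 Im=-0.0177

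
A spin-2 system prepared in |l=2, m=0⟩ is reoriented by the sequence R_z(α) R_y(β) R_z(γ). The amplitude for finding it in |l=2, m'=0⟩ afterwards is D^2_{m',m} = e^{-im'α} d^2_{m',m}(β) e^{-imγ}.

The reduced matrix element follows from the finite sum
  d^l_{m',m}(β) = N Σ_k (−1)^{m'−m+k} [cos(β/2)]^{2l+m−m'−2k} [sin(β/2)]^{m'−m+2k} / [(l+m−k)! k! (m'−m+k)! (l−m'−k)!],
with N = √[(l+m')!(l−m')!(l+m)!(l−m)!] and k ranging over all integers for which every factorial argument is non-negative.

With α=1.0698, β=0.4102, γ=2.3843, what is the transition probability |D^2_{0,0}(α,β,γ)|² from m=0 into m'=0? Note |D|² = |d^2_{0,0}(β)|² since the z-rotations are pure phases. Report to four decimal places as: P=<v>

First d^2_{0,0}(β=0.4102), then the phase factors e^{-i(0)α} and e^{-i(0)γ}:
With c≡cos(β/2)=0.979041 and s≡sin(β/2)=0.203665, N=[2·2·2·2]^{1/2}=4.000000
k: max(0,(0)−(0))=0 … min(2+(0),2−(0))=2
  k=0: (−1)^0·4.0000/(4)·0.9790^4·0.2037^0 = +0.918762
  k=1: (−1)^1·4.0000/(1)·0.9790^2·0.2037^2 = -0.159036
  k=2: (−1)^2·4.0000/(4)·0.9790^0·0.2037^4 = +0.001721
d^2_{0,0}(0.4102) = +0.918762 -0.159036 +0.001721 = +0.761447
|D^2_{0,0}|² = |d^2_{0,0}(β)|² = (+0.761447)² = 0.579801 (the z-rotation phases have unit modulus)

P=0.5798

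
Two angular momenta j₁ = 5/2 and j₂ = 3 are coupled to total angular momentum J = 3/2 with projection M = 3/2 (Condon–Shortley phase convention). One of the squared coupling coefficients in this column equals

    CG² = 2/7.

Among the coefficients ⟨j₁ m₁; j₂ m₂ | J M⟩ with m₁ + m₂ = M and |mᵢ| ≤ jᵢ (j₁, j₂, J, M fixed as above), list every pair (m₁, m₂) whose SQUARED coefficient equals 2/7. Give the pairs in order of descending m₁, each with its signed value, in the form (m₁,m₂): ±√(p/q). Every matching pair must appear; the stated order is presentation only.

Admissible pairs with m₁+m₂ = M = 3/2: (-3/2,3), (-1/2,2), (1/2,1), (3/2,0), (5/2,-1)
  (m₁,m₂)=(5/2,-1): CG² = 1/14, CG = +√(1/14)
  (m₁,m₂)=(3/2,0): CG² = 6/35, CG = −√(6/35)
  (m₁,m₂)=(1/2,1): CG² = 9/35, CG = +√(9/35)
  (m₁,m₂)=(-1/2,2): CG² = 2/7, CG = −√(2/7)   ← matches the target
  (m₁,m₂)=(-3/2,3): CG² = 3/14, CG = +√(3/14)
Pairs with CG² = 2/7: (-1/2,2): −√(2/7)

(-1/2,2): −√(2/7)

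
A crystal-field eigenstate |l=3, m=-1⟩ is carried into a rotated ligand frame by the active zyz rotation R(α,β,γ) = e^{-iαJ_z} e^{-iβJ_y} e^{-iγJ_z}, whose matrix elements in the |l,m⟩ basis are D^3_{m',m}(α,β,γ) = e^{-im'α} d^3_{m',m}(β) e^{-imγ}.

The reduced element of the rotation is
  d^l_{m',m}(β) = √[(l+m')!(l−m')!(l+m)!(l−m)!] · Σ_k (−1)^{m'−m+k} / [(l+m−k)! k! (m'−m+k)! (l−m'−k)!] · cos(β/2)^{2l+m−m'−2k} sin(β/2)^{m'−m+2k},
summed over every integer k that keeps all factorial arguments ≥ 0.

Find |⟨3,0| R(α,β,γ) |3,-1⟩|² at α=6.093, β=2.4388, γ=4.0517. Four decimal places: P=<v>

D^3_{0,-1}(6.0930,2.4388,4.0517) = e^{-i·0·6.0930}·d^3_{0,-1}(2.4388)·e^{-i·-1·4.0517}. Compute d first:
Half-angle: c=0.344209, s=0.938893. N=√(6·6·2·24)=41.569219
k: max(0,(-1)−(0))=0 … min(3+(-1),3−(0))=2
  k=0: (−1)^1·41.5692/(12)·0.3442^5·0.9389^1 = -0.015715
  k=1: (−1)^2·41.5692/(4)·0.3442^3·0.9389^3 = +0.350774
  k=2: (−1)^3·41.5692/(12)·0.3442^1·0.9389^5 = -0.869948
d^3_{0,-1}(2.4388) = -0.015715 +0.350774 -0.869948 = -0.534890
|D^3_{0,-1}|² = |d^3_{0,-1}(β)|² = (-0.534890)² = 0.286107 (the z-rotation phases have unit modulus)

P=0.2861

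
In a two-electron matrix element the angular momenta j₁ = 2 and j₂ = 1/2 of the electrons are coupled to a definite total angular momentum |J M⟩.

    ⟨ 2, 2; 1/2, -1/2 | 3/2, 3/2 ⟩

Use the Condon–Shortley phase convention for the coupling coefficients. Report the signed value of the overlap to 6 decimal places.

+0.894427  (= +√(4/5))

√[4·1!3!0!/5! · 4!0!0!1!3!0!] = √(144/5)
  +(−1)^0/∏(0,1,0,0,3,0)! = 1/6  (running 1/6)
⟨..|..⟩ = √(144/5)·(1/6) = +0.894427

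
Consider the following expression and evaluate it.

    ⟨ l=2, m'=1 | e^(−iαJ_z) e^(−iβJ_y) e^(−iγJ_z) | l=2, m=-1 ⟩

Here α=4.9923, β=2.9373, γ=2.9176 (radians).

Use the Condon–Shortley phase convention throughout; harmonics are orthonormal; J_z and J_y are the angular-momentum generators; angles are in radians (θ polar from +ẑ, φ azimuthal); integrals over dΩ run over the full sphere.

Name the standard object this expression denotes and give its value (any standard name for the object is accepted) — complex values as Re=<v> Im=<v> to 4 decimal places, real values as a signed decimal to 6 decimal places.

This is a Wigner D-matrix element — the rotation-matrix element ⟨l m'| R(α,β,γ) |l m⟩ in the angular-momentum basis.
D^2_{1,-1}(4.9923,2.9373,2.9176) = e^{-i·1·4.9923}·d^2_{1,-1}(2.9373)·e^{-i·-1·2.9176}. Compute d first:
With c≡cos(β/2)=0.101969 and s≡sin(β/2)=0.994788, N=[6·1·1·6]^{1/2}=6.000000
k: max(0,(-1)−(1))=0 … min(2+(-1),2−(1))=1
  k=0: (−1)^2·6.0000/(2)·0.1020^2·0.9948^2 = +0.030869
  k=1: (−1)^3·6.0000/(6)·0.1020^0·0.9948^4 = -0.979313
d^2_{1,-1}(2.9373) = +0.030869 -0.979313 = -0.948444
Attach z-rotation phases: D = e^{-i(1)(4.9923)}·(-0.948444)·e^{-i(-1)(2.9176)} = +0.457954+0.830557i

Wigner D-matrix element, Re=0.4580 Im=0.8306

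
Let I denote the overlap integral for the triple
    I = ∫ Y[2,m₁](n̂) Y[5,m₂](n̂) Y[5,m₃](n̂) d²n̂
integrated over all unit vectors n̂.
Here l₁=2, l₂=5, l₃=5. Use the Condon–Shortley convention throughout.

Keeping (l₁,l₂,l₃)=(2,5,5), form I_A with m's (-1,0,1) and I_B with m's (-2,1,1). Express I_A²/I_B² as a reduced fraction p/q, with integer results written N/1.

1/30

Shared (l₁,l₂,l₃)=(2,5,5): N and (l;000)² cancel in I_A²/I_B².
A: Δ = 2!·2!·8!/13! = 1/38610; Racah Σ t=1..2: t=1:−1/1152 t=2:+1/1440 = -1/5760; ⇒ 3j(2 5 5; -1 0 1)² = 1/858, sgn -1
B: Δ = 2!·2!·8!/13! = 1/38610; Racah Σ t=2..2: t=2:+1/2304 = 1/2304; ⇒ 3j(2 5 5; -2 1 1)² = 5/143, sgn +1
I_A²/I_B² = (1/858)/(5/143) = 1/30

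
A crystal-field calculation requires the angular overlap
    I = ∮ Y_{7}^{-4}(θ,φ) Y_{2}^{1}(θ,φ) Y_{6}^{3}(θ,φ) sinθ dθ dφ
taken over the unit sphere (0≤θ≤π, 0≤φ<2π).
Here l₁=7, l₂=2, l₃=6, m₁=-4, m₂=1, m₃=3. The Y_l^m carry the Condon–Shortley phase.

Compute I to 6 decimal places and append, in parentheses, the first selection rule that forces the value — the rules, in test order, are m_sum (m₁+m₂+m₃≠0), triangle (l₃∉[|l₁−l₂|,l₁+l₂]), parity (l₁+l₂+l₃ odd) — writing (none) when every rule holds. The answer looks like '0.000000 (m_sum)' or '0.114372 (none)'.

0.000000 (parity)

L=15 odd ⇒ parity kills the (l;000) factor ⇒ I = 0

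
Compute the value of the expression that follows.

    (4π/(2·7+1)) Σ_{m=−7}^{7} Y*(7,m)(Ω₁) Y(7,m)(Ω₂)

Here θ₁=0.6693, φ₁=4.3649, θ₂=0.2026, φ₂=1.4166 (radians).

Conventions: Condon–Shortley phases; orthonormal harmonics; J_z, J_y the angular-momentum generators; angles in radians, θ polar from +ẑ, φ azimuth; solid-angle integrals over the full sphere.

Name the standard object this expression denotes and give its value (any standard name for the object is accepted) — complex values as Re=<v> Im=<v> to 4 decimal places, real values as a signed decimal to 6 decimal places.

Legendre polynomial (addition theorem), +0.280893

This sum is the spherical-harmonic addition theorem: it equals the Legendre polynomial P_l(cos γ) of the angle γ between the two directions.
Expand P_7 via completeness: Σ_{m} conj(Y_{7,m}) at Ω₁ times Y_{7,m} at Ω₂ —
  term(m=-7) = (-0.000000, 0.000000)   from Y*(Ω₁)=(0.011524, -0.013430), Y(Ω₂)=(-0.000006, 0.000003)
  term(m=-6) = (0.000004, -0.000009)   from Y*(Ω₁)=(0.041161, 0.072877), Y(Ω₂)=(-0.000073, -0.000097)
  term(m=-5) = (-0.000186, 0.000270)   from Y*(Ω₁)=(-0.232727, 0.039147), Y(Ω₂)=(0.000968, -0.000996)
  term(m=-4) = (0.003404, -0.003322)   from Y*(Ω₁)=(0.076628, -0.419103), Y(Ω₂)=(0.009107, 0.006457)
  term(m=-3) = (-0.023450, 0.015360)   from Y*(Ω₁)=(0.376588, 0.219805), Y(Ω₂)=(-0.028690, 0.057532)
  term(m=-2) = (0.016069, -0.006541)   from Y*(Ω₁)=(-0.052241, 0.043555), Y(Ω₂)=(-0.243051, -0.077425)
  term(m=-1) = (0.224656, -0.043973)   from Y*(Ω₁)=(0.126947, 0.350503), Y(Ω₂)=(0.094314, -0.606795)
  term(m=+0) = (-0.105704, -0.000000)   from Y*(Ω₁)=(-0.192727, -0.000000), Y(Ω₂)=(0.548466, 0.000000)
  term(m=+1) = (0.224656, 0.043973)   from Y*(Ω₁)=(-0.126947, 0.350503), Y(Ω₂)=(-0.094314, -0.606795)
  term(m=+2) = (0.016069, 0.006541)   from Y*(Ω₁)=(-0.052241, -0.043555), Y(Ω₂)=(-0.243051, 0.077425)
  term(m=+3) = (-0.023450, -0.015360)   from Y*(Ω₁)=(-0.376588, 0.219805), Y(Ω₂)=(0.028690, 0.057532)
  term(m=+4) = (0.003404, 0.003322)   from Y*(Ω₁)=(0.076628, 0.419103), Y(Ω₂)=(0.009107, -0.006457)
  term(m=+5) = (-0.000186, -0.000270)   from Y*(Ω₁)=(0.232727, 0.039147), Y(Ω₂)=(-0.000968, -0.000996)
  term(m=+6) = (0.000004, 0.000009)   from Y*(Ω₁)=(0.041161, -0.072877), Y(Ω₂)=(-0.000073, 0.000097)
  term(m=+7) = (-0.000000, -0.000000)   from Y*(Ω₁)=(-0.011524, -0.013430), Y(Ω₂)=(0.000006, 0.000003)
Total Σ_m = (0.335291, 0.000000). Multiply by 0.837758: (0.280893, 0.000000). P_7(cos γ) = 0.280893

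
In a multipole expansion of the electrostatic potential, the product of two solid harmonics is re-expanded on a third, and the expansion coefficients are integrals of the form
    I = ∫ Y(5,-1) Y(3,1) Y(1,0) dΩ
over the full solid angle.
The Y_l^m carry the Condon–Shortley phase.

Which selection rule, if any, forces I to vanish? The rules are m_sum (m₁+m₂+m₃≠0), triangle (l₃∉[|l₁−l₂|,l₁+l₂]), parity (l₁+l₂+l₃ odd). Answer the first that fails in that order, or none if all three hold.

Σmᵢ = 0  ✓
l₃∈[|l₁−l₂|,l₁+l₂]=[2,8] required, l₃=1 fails  ✗
Σlᵢ = 9 ⇒ odd

triangle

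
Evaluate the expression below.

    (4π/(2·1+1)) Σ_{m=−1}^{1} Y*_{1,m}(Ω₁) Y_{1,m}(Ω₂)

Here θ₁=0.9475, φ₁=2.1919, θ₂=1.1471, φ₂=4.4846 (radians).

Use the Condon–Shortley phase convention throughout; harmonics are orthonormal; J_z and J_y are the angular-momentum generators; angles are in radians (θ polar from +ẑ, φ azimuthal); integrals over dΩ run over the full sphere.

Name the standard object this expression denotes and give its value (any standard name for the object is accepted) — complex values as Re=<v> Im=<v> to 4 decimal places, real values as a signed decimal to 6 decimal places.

This sum is the spherical-harmonic addition theorem: it equals the Legendre polynomial P_l(cos γ) of the angle γ between the two directions.
Summing Y*_{l m}(θ₁,φ₁)·Y_{l m}(θ₂,φ₂) over m ∈ [−1, 1]; prefactor 4π/(2·1+1) = 4.188790:
  m=-1: Y*=-0.163248+0.228135i  Y=-0.071122+0.306808i  product -0.058383-0.066311i
  m=+0: Y*=+0.285205-0.000000i  Y=+0.200880+0.000000i  product +0.057292+0.000000i
  m=+1: Y*=+0.163248+0.228135i  Y=+0.071122+0.306808i  product -0.058383+0.066311i
Σ over m = -0.059474+0.000000i; ×(4π/3) → -0.249125+0.000000i. Real part: -0.249125

Legendre polynomial (addition theorem), -0.249125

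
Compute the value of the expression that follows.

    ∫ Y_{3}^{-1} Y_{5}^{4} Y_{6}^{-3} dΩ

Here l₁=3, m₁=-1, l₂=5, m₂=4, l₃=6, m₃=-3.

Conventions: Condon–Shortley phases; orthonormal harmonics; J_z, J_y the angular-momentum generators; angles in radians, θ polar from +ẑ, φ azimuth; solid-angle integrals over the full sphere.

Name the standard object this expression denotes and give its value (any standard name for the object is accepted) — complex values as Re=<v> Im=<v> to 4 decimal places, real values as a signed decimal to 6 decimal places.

Gaunt coefficient, +0.176531

This is a Gaunt coefficient — the integral of a triple product of spherical harmonics over the sphere.
Checks pass: Σm=0; 14 even; l₃=6∈[2,8].
(2·3+1)(2·5+1)(2·6+1) = 1001
Δ: 2! 4! 8! / 15! → 1/675675
sum: t=0:+1/8640 t=1:−1/2304 t=2:+1/8640 = -7/34560
3j²(3 5 6; 0 0 0) = Δ·Π!·Σ² = 7/429  (sign -1)
sum: t=1:−1/241920 t=2:+1/40320 = 1/48384
3j²(3 5 6; -1 4 -3) = Δ·Π!·Σ² = 24/1001  (sign -1)
combine: 4πI² = 1001·7/429·24/1001 = 56/143
take √, sign +1: I = 0.17653103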